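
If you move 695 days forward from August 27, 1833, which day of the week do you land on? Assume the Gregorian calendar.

Aug 27, 1833 is a Tuesday.
695 mod 7 = 2, so 695 days after a Tuesday is Tuesday + 2 = Thursday.

Thursday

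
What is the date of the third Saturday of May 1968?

May 18, 1968

May 1, 1968 is a Wednesday.
The first Saturday is therefore May 4 (3 days later).
The third Saturday is 4 + 2×7 = May 18.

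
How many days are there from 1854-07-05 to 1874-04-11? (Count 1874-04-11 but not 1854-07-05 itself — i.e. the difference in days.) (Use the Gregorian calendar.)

Jul 5, 1854 → Jul 5, 1855: 365 days.
Jul 5, 1855 → Jul 5, 1856: 366 days (Feb 29, 1856 is in that span).
Jul 5, 1856 → Jul 5, 1857: 365 days.
Jul 5, 1857 → Jul 5, 1858: 365 days.
Jul 5, 1858 → Jul 5, 1859: 365 days.
Jul 5, 1859 → Jul 5, 1860: 366 days (Feb 29, 1860 is in that span).
Jul 5, 1860 → Jul 5, 1861: 365 days.
Jul 5, 1861 → Jul 5, 1862: 365 days.
Jul 5, 1862 → Jul 5, 1863: 365 days.
Jul 5, 1863 → Jul 5, 1864: 366 days (Feb 29, 1864 is in that span).
Jul 5, 1864 → Jul 5, 1865: 365 days.
Jul 5, 1865 → Jul 5, 1866: 365 days.
Jul 5, 1866 → Jul 5, 1867: 365 days.
Jul 5, 1867 → Jul 5, 1868: 366 days (Feb 29, 1868 is in that span).
Jul 5, 1868 → Jul 5, 1869: 365 days.
Jul 5, 1869 → Jul 5, 1870: 365 days.
Jul 5, 1870 → Jul 5, 1871: 365 days.
Jul 5, 1871 → Jul 5, 1872: 366 days (Feb 29, 1872 is in that span).
Jul 5, 1872 → Jul 5, 1873: 365 days.
Jul 5, 1873 → Aug 5, 1873: 31 days (July has 31).
Aug 5, 1873 → Sep 5, 1873: 31 days (August has 31).
Sep 5, 1873 → Oct 5, 1873: 30 days (September has 30).
Oct 5, 1873 → Nov 5, 1873: 31 days (October has 31).
Nov 5, 1873 → Dec 5, 1873: 30 days (November has 30).
Dec 5, 1873 → Jan 5, 1874: 31 days (December has 31).
Jan 5, 1874 → Feb 5, 1874: 31 days (January has 31).
Feb 5, 1874 → Mar 5, 1874: 28 days (February has 28).
Mar 5, 1874 → Apr 5, 1874: 31 days (March has 31).
Apr 5, 1874 → Apr 11, 1874: 6 days.
Total: 7220 days.

7220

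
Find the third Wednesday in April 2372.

April 1, 2372 is a Saturday.
The first Wednesday is therefore April 5 (4 days later).
The third Wednesday is 5 + 2×7 = April 19.

April 19, 2372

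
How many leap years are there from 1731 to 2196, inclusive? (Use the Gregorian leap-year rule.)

114

Multiples of 4 in [1731,2196]: 117.
Of those, multiples of 100: 4 (not leap unless ÷400).
Multiples of 400: 1.
Leap years = 117 − 4 + 1 = 114.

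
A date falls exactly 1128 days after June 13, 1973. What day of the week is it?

Thursday

First find the weekday of Jun 13, 1973. Doomsday rule: the anchor day for the 1900s is Wednesday. For year 73: 73÷12 = 6 r 1, and 1÷4 = 0, so 6+1+0 = 7.
Wednesday + 7 ≡ Wednesday — that's 1973's doomsday.
In June the doomsday date is Jun 6.
Jun 13 is 7 days after Jun 6; 7 mod 7 = 0, so Wednesday + 0 = Wednesday.
1128 mod 7 = 1, so 1128 days after a Wednesday is Wednesday + 1 = Thursday.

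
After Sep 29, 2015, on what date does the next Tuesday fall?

Sep 29, 2015 is a Tuesday.
From Tuesday to the next Tuesday is 7 days.
Sep 29, 2015 + 7 = Oct 6, 2015.

October 6, 2015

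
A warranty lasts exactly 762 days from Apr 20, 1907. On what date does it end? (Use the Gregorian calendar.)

+366 (one year; includes Feb 29, 1908) → Apr 20, 1908 (396 left).
Apr has 30 days: +11 → May 1, 1908 (385 left).
May has 31 days: +31 → Jun 1, 1908 (354 left).
Jun has 30 days: +30 → Jul 1, 1908 (324 left).
Jul has 31 days: +31 → Aug 1, 1908 (293 left).
Aug has 31 days: +31 → Sep 1, 1908 (262 left).
Sep has 30 days: +30 → Oct 1, 1908 (232 left).
Oct has 31 days: +31 → Nov 1, 1908 (201 left).
Nov has 30 days: +30 → Dec 1, 1908 (171 left).
Dec has 31 days: +31 → Jan 1, 1909 (140 left).
Jan has 31 days: +31 → Feb 1, 1909 (109 left).
Feb has 28 days: +28 → Mar 1, 1909 (81 left).
Mar has 31 days: +31 → Apr 1, 1909 (50 left).
Apr has 30 days: +30 → May 1, 1909 (20 left).
+20 → May 21, 1909.

May 21, 1909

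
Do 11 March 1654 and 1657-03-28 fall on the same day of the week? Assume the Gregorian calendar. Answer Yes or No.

From Mar 11, 1654 to Mar 28, 1657 is 1113 days.
1113 mod 7 = 0, so they are the same weekday.
(Mar 11, 1654 is a Wednesday; Mar 28, 1657 is a Wednesday.)

Yes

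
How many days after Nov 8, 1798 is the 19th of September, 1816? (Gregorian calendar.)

6524

Nov 8, 1798 → Nov 8, 1799: 365 days.
Nov 8, 1799 → Nov 8, 1800: 365 days.
Nov 8, 1800 → Nov 8, 1801: 365 days.
Nov 8, 1801 → Nov 8, 1802: 365 days.
Nov 8, 1802 → Nov 8, 1803: 365 days.
Nov 8, 1803 → Nov 8, 1804: 366 days (Feb 29, 1804 is in that span).
Nov 8, 1804 → Nov 8, 1805: 365 days.
Nov 8, 1805 → Nov 8, 1806: 365 days.
Nov 8, 1806 → Nov 8, 1807: 365 days.
Nov 8, 1807 → Nov 8, 1808: 366 days (Feb 29, 1808 is in that span).
Nov 8, 1808 → Nov 8, 1809: 365 days.
Nov 8, 1809 → Nov 8, 1810: 365 days.
Nov 8, 1810 → Nov 8, 1811: 365 days.
Nov 8, 1811 → Nov 8, 1812: 366 days (Feb 29, 1812 is in that span).
Nov 8, 1812 → Nov 8, 1813: 365 days.
Nov 8, 1813 → Nov 8, 1814: 365 days.
Nov 8, 1814 → Nov 8, 1815: 365 days.
Nov 8, 1815 → Dec 8, 1815: 30 days (November has 30).
Dec 8, 1815 → Jan 8, 1816: 31 days (December has 31).
Jan 8, 1816 → Feb 8, 1816: 31 days (January has 31).
Feb 8, 1816 → Mar 8, 1816: 29 days (February has 29).
Mar 8, 1816 → Apr 8, 1816: 31 days (March has 31).
Apr 8, 1816 → May 8, 1816: 30 days (April has 30).
May 8, 1816 → Jun 8, 1816: 31 days (May has 31).
Jun 8, 1816 → Jul 8, 1816: 30 days (June has 30).
Jul 8, 1816 → Aug 8, 1816: 31 days (July has 31).
Aug 8, 1816 → Sep 8, 1816: 31 days (August has 31).
Sep 8, 1816 → Sep 19, 1816: 11 days.
Total: 6524 days.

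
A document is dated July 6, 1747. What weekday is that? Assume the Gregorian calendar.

Doomsday rule: the anchor day for the 1700s is Sunday. For year 47: 47÷12 = 3 r 11, and 11÷4 = 2, so 3+11+2 = 16.
Sunday + 16 ≡ Tuesday — that's 1747's doomsday.
In July the doomsday date is Jul 11.
Jul 6 is 5 days before Jul 11; 5 mod 7 = 5, so Tuesday − 5 = Thursday.

Thursday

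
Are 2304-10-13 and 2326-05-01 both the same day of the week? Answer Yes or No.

From Oct 13, 2304 to May 1, 2326 is 7870 days.
7870 mod 7 = 2, so they are different weekdays.
(Oct 13, 2304 is a Thursday; May 1, 2326 is a Saturday.)

No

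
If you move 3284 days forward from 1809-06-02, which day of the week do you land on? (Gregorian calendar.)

Saturday

First find the weekday of Jun 2, 1809. Doomsday rule: the anchor day for the 1800s is Friday. For year 09: 9÷12 = 0 r 9, and 9÷4 = 2, so 0+9+2 = 11.
Friday + 11 ≡ Tuesday — that's 1809's doomsday.
In June the doomsday date is Jun 6.
Jun 2 is 4 days before Jun 6; 4 mod 7 = 4, so Tuesday − 4 = Friday.
3284 mod 7 = 1, so 3284 days after a Friday is Friday + 1 = Saturday.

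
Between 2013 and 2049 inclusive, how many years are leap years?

9

Multiples of 4 in [2013,2049]: 9.
Of those, multiples of 100: 0 (not leap unless ÷400).
Multiples of 400: 0.
Leap years = 9 − 0 + 0 = 9.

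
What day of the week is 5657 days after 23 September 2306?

Monday

First find the weekday of Sep 23, 2306. Doomsday rule: the anchor day for the 2300s is Wednesday. For year 06: 6÷12 = 0 r 6, and 6÷4 = 1, so 0+6+1 = 7.
Wednesday + 7 ≡ Wednesday — that's 2306's doomsday.
In September the doomsday date is Sep 5.
Sep 23 is 18 days after Sep 5; 18 mod 7 = 4, so Wednesday + 4 = Sunday.
5657 mod 7 = 1, so 5657 days after a Sunday is Sunday + 1 = Monday.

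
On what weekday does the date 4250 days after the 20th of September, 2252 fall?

Tuesday

First find the weekday of Sep 20, 2252. Doomsday rule: the anchor day for the 2200s is Friday. For year 52: 52÷12 = 4 r 4, and 4÷4 = 1, so 4+4+1 = 9.
Friday + 9 ≡ Sunday — that's 2252's doomsday.
In September the doomsday date is Sep 5.
Sep 20 is 15 days after Sep 5; 15 mod 7 = 1, so Sunday + 1 = Monday.
4250 mod 7 = 1, so 4250 days after a Monday is Monday + 1 = Tuesday.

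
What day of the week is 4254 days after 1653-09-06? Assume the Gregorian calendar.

First find the weekday of Sep 6, 1653. Doomsday rule: the anchor day for the 1600s is Tuesday. For year 53: 53÷12 = 4 r 5, and 5÷4 = 1, so 4+5+1 = 10.
Tuesday + 10 ≡ Friday — that's 1653's doomsday.
In September the doomsday date is Sep 5.
Sep 6 is 1 day after Sep 5; 1 mod 7 = 1, so Friday + 1 = Saturday.
4254 mod 7 = 5, so 4254 days after a Saturday is Saturday + 5 = Thursday.

Thursday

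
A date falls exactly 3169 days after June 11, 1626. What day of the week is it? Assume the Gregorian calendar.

First find the weekday of Jun 11, 1626. Doomsday rule: the anchor day for the 1600s is Tuesday. For year 26: 26÷12 = 2 r 2, and 2÷4 = 0, so 2+2+0 = 4.
Tuesday + 4 ≡ Saturday — that's 1626's doomsday.
In June the doomsday date is Jun 6.
Jun 11 is 5 days after Jun 6; 5 mod 7 = 5, so Saturday + 5 = Thursday.
3169 mod 7 = 5, so 3169 days after a Thursday is Thursday + 5 = Tuesday.

Tuesday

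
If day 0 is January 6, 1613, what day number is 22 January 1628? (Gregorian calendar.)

Jan 6, 1613 → Jan 6, 1614: 365 days.
Jan 6, 1614 → Jan 6, 1615: 365 days.
Jan 6, 1615 → Jan 6, 1616: 365 days.
Jan 6, 1616 → Jan 6, 1617: 366 days (Feb 29, 1616 is in that span).
Jan 6, 1617 → Jan 6, 1618: 365 days.
Jan 6, 1618 → Jan 6, 1619: 365 days.
Jan 6, 1619 → Jan 6, 1620: 365 days.
Jan 6, 1620 → Jan 6, 1621: 366 days (Feb 29, 1620 is in that span).
Jan 6, 1621 → Jan 6, 1622: 365 days.
Jan 6, 1622 → Jan 6, 1623: 365 days.
Jan 6, 1623 → Jan 6, 1624: 365 days.
Jan 6, 1624 → Jan 6, 1625: 366 days (Feb 29, 1624 is in that span).
Jan 6, 1625 → Jan 6, 1626: 365 days.
Jan 6, 1626 → Jan 6, 1627: 365 days.
Jan 6, 1627 → Feb 6, 1627: 31 days (January has 31).
Feb 6, 1627 → Mar 6, 1627: 28 days (February has 28).
Mar 6, 1627 → Apr 6, 1627: 31 days (March has 31).
Apr 6, 1627 → May 6, 1627: 30 days (April has 30).
May 6, 1627 → Jun 6, 1627: 31 days (May has 31).
Jun 6, 1627 → Jul 6, 1627: 30 days (June has 30).
Jul 6, 1627 → Aug 6, 1627: 31 days (July has 31).
Aug 6, 1627 → Sep 6, 1627: 31 days (August has 31).
Sep 6, 1627 → Oct 6, 1627: 30 days (September has 30).
Oct 6, 1627 → Nov 6, 1627: 31 days (October has 31).
Nov 6, 1627 → Dec 6, 1627: 30 days (November has 30).
Dec 6, 1627 → Jan 6, 1628: 31 days (December has 31).
Jan 6, 1628 → Jan 22, 1628: 16 days.
Total: 5494 days.

5494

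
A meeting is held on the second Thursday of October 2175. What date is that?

October 1, 2175 is a Sunday.
The first Thursday is therefore October 5 (4 days later).
The second Thursday is 5 + 1×7 = October 12.

October 12, 2175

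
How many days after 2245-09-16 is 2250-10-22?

1862

Sep 16, 2245 → Sep 16, 2246: 365 days.
Sep 16, 2246 → Sep 16, 2247: 365 days.
Sep 16, 2247 → Sep 16, 2248: 366 days (Feb 29, 2248 is in that span).
Sep 16, 2248 → Sep 16, 2249: 365 days.
Sep 16, 2249 → Sep 16, 2250: 365 days.
Sep 16, 2250 → Oct 16, 2250: 30 days (September has 30).
Oct 16, 2250 → Oct 22, 2250: 6 days.
Total: 1862 days.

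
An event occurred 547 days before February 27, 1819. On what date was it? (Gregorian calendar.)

−365 (one year) → Feb 27, 1818 (182 left).
−27 → Jan 31, 1818 (end of Jan, 31 days; 155 left).
−31 → Dec 31, 1817 (end of Dec, 31 days; 124 left).
−31 → Nov 30, 1817 (end of Nov, 30 days; 93 left).
−30 → Oct 31, 1817 (end of Oct, 31 days; 63 left).
−31 → Sep 30, 1817 (end of Sep, 30 days; 32 left).
−30 → Aug 31, 1817 (end of Aug, 31 days; 2 left).
−2 → Aug 29, 1817.

August 29, 1817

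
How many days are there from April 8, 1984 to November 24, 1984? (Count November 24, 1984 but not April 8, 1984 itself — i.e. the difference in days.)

230

Apr 8, 1984 → May 8, 1984: 30 days (April has 30).
May 8, 1984 → Jun 8, 1984: 31 days (May has 31).
Jun 8, 1984 → Jul 8, 1984: 30 days (June has 30).
Jul 8, 1984 → Aug 8, 1984: 31 days (July has 31).
Aug 8, 1984 → Sep 8, 1984: 31 days (August has 31).
Sep 8, 1984 → Oct 8, 1984: 30 days (September has 30).
Oct 8, 1984 → Nov 8, 1984: 31 days (October has 31).
Nov 8, 1984 → Nov 24, 1984: 16 days.
Total: 230 days.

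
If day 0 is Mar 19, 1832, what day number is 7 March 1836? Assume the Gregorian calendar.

1449

Mar 19, 1832 → Mar 19, 1833: 365 days.
Mar 19, 1833 → Mar 19, 1834: 365 days.
Mar 19, 1834 → Mar 19, 1835: 365 days.
Mar 19, 1835 → Apr 19, 1835: 31 days (March has 31).
Apr 19, 1835 → May 19, 1835: 30 days (April has 30).
May 19, 1835 → Jun 19, 1835: 31 days (May has 31).
Jun 19, 1835 → Jul 19, 1835: 30 days (June has 30).
Jul 19, 1835 → Aug 19, 1835: 31 days (July has 31).
Aug 19, 1835 → Sep 19, 1835: 31 days (August has 31).
Sep 19, 1835 → Oct 19, 1835: 30 days (September has 30).
Oct 19, 1835 → Nov 19, 1835: 31 days (October has 31).
Nov 19, 1835 → Dec 19, 1835: 30 days (November has 30).
Dec 19, 1835 → Jan 19, 1836: 31 days (December has 31).
Jan 19, 1836 → Feb 19, 1836: 31 days (January has 31).
Feb 19, 1836 → Mar 7, 1836: 17 days.
Total: 1449 days.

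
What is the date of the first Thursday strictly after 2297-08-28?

September 2, 2297

Aug 28, 2297 is a Saturday.
From Saturday to the next Thursday is 5 days.
Aug 28, 2297 + 5 = Sep 2, 2297.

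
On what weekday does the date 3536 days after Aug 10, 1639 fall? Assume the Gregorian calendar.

Thursday

Aug 10, 1639 is a Wednesday.
3536 mod 7 = 1, so 3536 days after a Wednesday is Wednesday + 1 = Thursday.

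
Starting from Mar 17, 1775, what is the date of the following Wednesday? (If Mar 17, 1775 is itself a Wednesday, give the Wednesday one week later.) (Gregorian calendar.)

March 22, 1775

Mar 17, 1775 is a Friday.
From Friday to the next Wednesday is 5 days.
Mar 17, 1775 + 5 = Mar 22, 1775.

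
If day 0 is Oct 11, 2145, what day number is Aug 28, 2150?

Oct 11, 2145 → Oct 11, 2146: 365 days.
Oct 11, 2146 → Oct 11, 2147: 365 days.
Oct 11, 2147 → Oct 11, 2148: 366 days (Feb 29, 2148 is in that span).
Oct 11, 2148 → Oct 11, 2149: 365 days.
Oct 11, 2149 → Nov 11, 2149: 31 days (October has 31).
Nov 11, 2149 → Dec 11, 2149: 30 days (November has 30).
Dec 11, 2149 → Jan 11, 2150: 31 days (December has 31).
Jan 11, 2150 → Feb 11, 2150: 31 days (January has 31).
Feb 11, 2150 → Mar 11, 2150: 28 days (February has 28).
Mar 11, 2150 → Apr 11, 2150: 31 days (March has 31).
Apr 11, 2150 → May 11, 2150: 30 days (April has 30).
May 11, 2150 → Jun 11, 2150: 31 days (May has 31).
Jun 11, 2150 → Jul 11, 2150: 30 days (June has 30).
Jul 11, 2150 → Aug 11, 2150: 31 days (July has 31).
Aug 11, 2150 → Aug 28, 2150: 17 days.
Total: 1782 days.

1782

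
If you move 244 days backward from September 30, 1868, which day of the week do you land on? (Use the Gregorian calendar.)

Sep 30, 1868 is a Wednesday.
244 mod 7 = 6, so 244 days before a Wednesday is Wednesday − 6 = Thursday.

Thursday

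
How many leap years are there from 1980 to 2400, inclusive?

103

Multiples of 4 in [1980,2400]: 106.
Of those, multiples of 100: 5 (not leap unless ÷400).
Multiples of 400: 2.
Leap years = 106 − 5 + 2 = 103.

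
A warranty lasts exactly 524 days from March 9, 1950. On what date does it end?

August 15, 1951

+365 (one year) → Mar 9, 1951 (159 left).
Mar has 31 days: +23 → Apr 1, 1951 (136 left).
Apr has 30 days: +30 → May 1, 1951 (106 left).
May has 31 days: +31 → Jun 1, 1951 (75 left).
Jun has 30 days: +30 → Jul 1, 1951 (45 left).
Jul has 31 days: +31 → Aug 1, 1951 (14 left).
+14 → Aug 15, 1951.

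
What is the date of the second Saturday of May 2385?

May 1, 2385 is a Wednesday.
The first Saturday is therefore May 4 (3 days later).
The second Saturday is 4 + 1×7 = May 11.

May 11, 2385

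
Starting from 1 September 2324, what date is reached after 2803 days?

May 5, 2332

+365 (one year) → Sep 1, 2325 (2438 left).
+365 (one year) → Sep 1, 2326 (2073 left).
+365 (one year) → Sep 1, 2327 (1708 left).
+366 (one year; includes Feb 29, 2328) → Sep 1, 2328 (1342 left).
+365 (one year) → Sep 1, 2329 (977 left).
+365 (one year) → Sep 1, 2330 (612 left).
+365 (one year) → Sep 1, 2331 (247 left).
Sep has 30 days: +30 → Oct 1, 2331 (217 left).
Oct has 31 days: +31 → Nov 1, 2331 (186 left).
Nov has 30 days: +30 → Dec 1, 2331 (156 left).
Dec has 31 days: +31 → Jan 1, 2332 (125 left).
Jan has 31 days: +31 → Feb 1, 2332 (94 left).
Feb has 29 days: +29 → Mar 1, 2332 (65 left).
Mar has 31 days: +31 → Apr 1, 2332 (34 left).
Apr has 30 days: +30 → May 1, 2332 (4 left).
+4 → May 5, 2332.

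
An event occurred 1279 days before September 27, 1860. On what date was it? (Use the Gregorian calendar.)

March 28, 1857

−366 (one year; includes Feb 29, 1860) → Sep 27, 1859 (913 left).
−365 (one year) → Sep 27, 1858 (548 left).
−365 (one year) → Sep 27, 1857 (183 left).
−27 → Aug 31, 1857 (end of Aug, 31 days; 156 left).
−31 → Jul 31, 1857 (end of Jul, 31 days; 125 left).
−31 → Jun 30, 1857 (end of Jun, 30 days; 94 left).
−30 → May 31, 1857 (end of May, 31 days; 64 left).
−31 → Apr 30, 1857 (end of Apr, 30 days; 33 left).
−30 → Mar 31, 1857 (end of Mar, 31 days; 3 left).
−3 → Mar 28, 1857.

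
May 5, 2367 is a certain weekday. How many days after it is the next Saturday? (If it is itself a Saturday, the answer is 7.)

May 5, 2367 is a Friday.
From Friday to the next Saturday is 1 day.

1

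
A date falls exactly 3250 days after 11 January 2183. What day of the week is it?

Jan 11, 2183 is a Saturday.
3250 mod 7 = 2, so 3250 days after a Saturday is Saturday + 2 = Monday.

Monday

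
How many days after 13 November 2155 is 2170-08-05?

5379

Nov 13, 2155 → Nov 13, 2156: 366 days (Feb 29, 2156 is in that span).
Nov 13, 2156 → Nov 13, 2157: 365 days.
Nov 13, 2157 → Nov 13, 2158: 365 days.
Nov 13, 2158 → Nov 13, 2159: 365 days.
Nov 13, 2159 → Nov 13, 2160: 366 days (Feb 29, 2160 is in that span).
Nov 13, 2160 → Nov 13, 2161: 365 days.
Nov 13, 2161 → Nov 13, 2162: 365 days.
Nov 13, 2162 → Nov 13, 2163: 365 days.
Nov 13, 2163 → Nov 13, 2164: 366 days (Feb 29, 2164 is in that span).
Nov 13, 2164 → Nov 13, 2165: 365 days.
Nov 13, 2165 → Nov 13, 2166: 365 days.
Nov 13, 2166 → Nov 13, 2167: 365 days.
Nov 13, 2167 → Nov 13, 2168: 366 days (Feb 29, 2168 is in that span).
Nov 13, 2168 → Nov 13, 2169: 365 days.
Nov 13, 2169 → Dec 13, 2169: 30 days (November has 30).
Dec 13, 2169 → Jan 13, 2170: 31 days (December has 31).
Jan 13, 2170 → Feb 13, 2170: 31 days (January has 31).
Feb 13, 2170 → Mar 13, 2170: 28 days (February has 28).
Mar 13, 2170 → Apr 13, 2170: 31 days (March has 31).
Apr 13, 2170 → May 13, 2170: 30 days (April has 30).
May 13, 2170 → Jun 13, 2170: 31 days (May has 31).
Jun 13, 2170 → Jul 13, 2170: 30 days (June has 30).
Jul 13, 2170 → Aug 5, 2170: 23 days.
Total: 5379 days.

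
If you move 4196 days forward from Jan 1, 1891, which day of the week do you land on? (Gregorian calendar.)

Sunday

Jan 1, 1891 is a Thursday.
4196 mod 7 = 3, so 4196 days after a Thursday is Thursday + 3 = Sunday.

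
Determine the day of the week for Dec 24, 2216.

Doomsday rule: the anchor day for the 2200s is Friday. For year 16: 16÷12 = 1 r 4, and 4÷4 = 1, so 1+4+1 = 6.
Friday + 6 ≡ Thursday — that's 2216's doomsday.
In December the doomsday date is Dec 12.
Dec 24 is 12 days after Dec 12; 12 mod 7 = 5, so Thursday + 5 = Tuesday.

Tuesday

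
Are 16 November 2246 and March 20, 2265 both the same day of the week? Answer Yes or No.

From Nov 16, 2246 to Mar 20, 2265 is 6699 days.
6699 mod 7 = 0, so they are the same weekday.
(Nov 16, 2246 is a Monday; Mar 20, 2265 is a Monday.)

Yes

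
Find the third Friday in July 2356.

July 1, 2356 is a Sunday.
The first Friday is therefore July 6 (5 days later).
The third Friday is 6 + 2×7 = July 20.

July 20, 2356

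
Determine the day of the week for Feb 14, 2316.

Monday

Doomsday rule: the anchor day for the 2300s is Wednesday. For year 16: 16÷12 = 1 r 4, and 4÷4 = 1, so 1+4+1 = 6.
Wednesday + 6 ≡ Tuesday — that's 2316's doomsday.
In February the doomsday date is Feb 29 (2316 is a leap year (divisible by 4)).
Feb 14 is 15 days before Feb 29; 15 mod 7 = 1, so Tuesday − 1 = Monday.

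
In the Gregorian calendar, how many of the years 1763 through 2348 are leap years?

142

Multiples of 4 in [1763,2348]: 147.
Of those, multiples of 100: 6 (not leap unless ÷400).
Multiples of 400: 1.
Leap years = 147 − 6 + 1 = 142.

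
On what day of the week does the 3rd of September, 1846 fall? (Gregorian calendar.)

Doomsday rule: the anchor day for the 1800s is Friday. For year 46: 46÷12 = 3 r 10, and 10÷4 = 2, so 3+10+2 = 15.
Friday + 15 ≡ Saturday — that's 1846's doomsday.
In September the doomsday date is Sep 5.
Sep 3 is 2 days before Sep 5; 2 mod 7 = 2, so Saturday − 2 = Thursday.

Thursday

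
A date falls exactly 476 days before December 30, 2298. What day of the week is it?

First find the weekday of Dec 30, 2298. Doomsday rule: the anchor day for the 2200s is Friday. For year 98: 98÷12 = 8 r 2, and 2÷4 = 0, so 8+2+0 = 10.
Friday + 10 ≡ Monday — that's 2298's doomsday.
In December the doomsday date is Dec 12.
Dec 30 is 18 days after Dec 12; 18 mod 7 = 4, so Monday + 4 = Friday.
476 mod 7 = 0, so 476 days before a Friday is Friday − 0 = Friday.

Friday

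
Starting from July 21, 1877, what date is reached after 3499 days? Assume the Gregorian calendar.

February 18, 1887

+365 (one year) → Jul 21, 1878 (3134 left).
+365 (one year) → Jul 21, 1879 (2769 left).
+366 (one year; includes Feb 29, 1880) → Jul 21, 1880 (2403 left).
+365 (one year) → Jul 21, 1881 (2038 left).
+365 (one year) → Jul 21, 1882 (1673 left).
+365 (one year) → Jul 21, 1883 (1308 left).
+366 (one year; includes Feb 29, 1884) → Jul 21, 1884 (942 left).
+365 (one year) → Jul 21, 1885 (577 left).
+365 (one year) → Jul 21, 1886 (212 left).
Jul has 31 days: +11 → Aug 1, 1886 (201 left).
Aug has 31 days: +31 → Sep 1, 1886 (170 left).
Sep has 30 days: +30 → Oct 1, 1886 (140 left).
Oct has 31 days: +31 → Nov 1, 1886 (109 left).
Nov has 30 days: +30 → Dec 1, 1886 (79 left).
Dec has 31 days: +31 → Jan 1, 1887 (48 left).
Jan has 31 days: +31 → Feb 1, 1887 (17 left).
+17 → Feb 18, 1887.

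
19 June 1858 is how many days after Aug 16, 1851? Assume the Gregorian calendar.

Aug 16, 1851 → Aug 16, 1852: 366 days (Feb 29, 1852 is in that span).
Aug 16, 1852 → Aug 16, 1853: 365 days.
Aug 16, 1853 → Aug 16, 1854: 365 days.
Aug 16, 1854 → Aug 16, 1855: 365 days.
Aug 16, 1855 → Aug 16, 1856: 366 days (Feb 29, 1856 is in that span).
Aug 16, 1856 → Aug 16, 1857: 365 days.
Aug 16, 1857 → Sep 16, 1857: 31 days (August has 31).
Sep 16, 1857 → Oct 16, 1857: 30 days (September has 30).
Oct 16, 1857 → Nov 16, 1857: 31 days (October has 31).
Nov 16, 1857 → Dec 16, 1857: 30 days (November has 30).
Dec 16, 1857 → Jan 16, 1858: 31 days (December has 31).
Jan 16, 1858 → Feb 16, 1858: 31 days (January has 31).
Feb 16, 1858 → Mar 16, 1858: 28 days (February has 28).
Mar 16, 1858 → Apr 16, 1858: 31 days (March has 31).
Apr 16, 1858 → May 16, 1858: 30 days (April has 30).
May 16, 1858 → Jun 16, 1858: 31 days (May has 31).
Jun 16, 1858 → Jun 19, 1858: 3 days.
Total: 2499 days.

2499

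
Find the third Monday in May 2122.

May 18, 2122

May 1, 2122 is a Friday.
The first Monday is therefore May 4 (3 days later).
The third Monday is 4 + 2×7 = May 18.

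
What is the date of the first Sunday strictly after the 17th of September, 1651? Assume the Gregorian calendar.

Sep 17, 1651 is a Sunday.
From Sunday to the next Sunday is 7 days.
Sep 17, 1651 + 7 = Sep 24, 1651.

September 24, 1651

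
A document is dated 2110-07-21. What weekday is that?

Monday

Doomsday rule: the anchor day for the 2100s is Sunday. For year 10: 10÷12 = 0 r 10, and 10÷4 = 2, so 0+10+2 = 12.
Sunday + 12 ≡ Friday — that's 2110's doomsday.
In July the doomsday date is Jul 11.
Jul 21 is 10 days after Jul 11; 10 mod 7 = 3, so Friday + 3 = Monday.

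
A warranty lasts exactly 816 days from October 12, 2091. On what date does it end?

January 5, 2094

+366 (one year; includes Feb 29, 2092) → Oct 12, 2092 (450 left).
+365 (one year) → Oct 12, 2093 (85 left).
Oct has 31 days: +20 → Nov 1, 2093 (65 left).
Nov has 30 days: +30 → Dec 1, 2093 (35 left).
Dec has 31 days: +31 → Jan 1, 2094 (4 left).
+4 → Jan 5, 2094.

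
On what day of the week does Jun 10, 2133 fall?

Wednesday

Doomsday rule: the anchor day for the 2100s is Sunday. For year 33: 33÷12 = 2 r 9, and 9÷4 = 2, so 2+9+2 = 13.
Sunday + 13 ≡ Saturday — that's 2133's doomsday.
In June the doomsday date is Jun 6.
Jun 10 is 4 days after Jun 6; 4 mod 7 = 4, so Saturday + 4 = Wednesday.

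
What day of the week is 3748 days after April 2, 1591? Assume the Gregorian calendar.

Friday

First find the weekday of Apr 2, 1591. Doomsday rule: the anchor day for the 1500s is Wednesday. For year 91: 91÷12 = 7 r 7, and 7÷4 = 1, so 7+7+1 = 15.
Wednesday + 15 ≡ Thursday — that's 1591's doomsday.
In April the doomsday date is Apr 4.
Apr 2 is 2 days before Apr 4; 2 mod 7 = 2, so Thursday − 2 = Tuesday.
3748 mod 7 = 3, so 3748 days after a Tuesday is Tuesday + 3 = Friday.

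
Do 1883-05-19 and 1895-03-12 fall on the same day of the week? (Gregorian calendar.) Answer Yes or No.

From May 19, 1883 to Mar 12, 1895 is 4315 days.
4315 mod 7 = 3, so they are different weekdays.
(May 19, 1883 is a Saturday; Mar 12, 1895 is a Tuesday.)

No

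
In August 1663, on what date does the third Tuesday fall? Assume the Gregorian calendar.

August 21, 1663

August 1, 1663 is a Wednesday.
The first Tuesday is therefore August 7 (6 days later).
The third Tuesday is 7 + 2×7 = August 21.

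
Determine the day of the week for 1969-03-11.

Doomsday rule: the anchor day for the 1900s is Wednesday. For year 69: 69÷12 = 5 r 9, and 9÷4 = 2, so 5+9+2 = 16.
Wednesday + 16 ≡ Friday — that's 1969's doomsday.
In March the doomsday date is Mar 14.
Mar 11 is 3 days before Mar 14; 3 mod 7 = 3, so Friday − 3 = Tuesday.

Tuesday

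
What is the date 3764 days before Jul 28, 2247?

−365 (one year) → Jul 28, 2246 (3399 left).
−365 (one year) → Jul 28, 2245 (3034 left).
−365 (one year) → Jul 28, 2244 (2669 left).
−366 (one year; includes Feb 29, 2244) → Jul 28, 2243 (2303 left).
−365 (one year) → Jul 28, 2242 (1938 left).
−365 (one year) → Jul 28, 2241 (1573 left).
−365 (one year) → Jul 28, 2240 (1208 left).
−366 (one year; includes Feb 29, 2240) → Jul 28, 2239 (842 left).
−365 (one year) → Jul 28, 2238 (477 left).
−365 (one year) → Jul 28, 2237 (112 left).
−28 → Jun 30, 2237 (end of Jun, 30 days; 84 left).
−30 → May 31, 2237 (end of May, 31 days; 54 left).
−31 → Apr 30, 2237 (end of Apr, 30 days; 23 left).
−23 → Apr 7, 2237.

April 7, 2237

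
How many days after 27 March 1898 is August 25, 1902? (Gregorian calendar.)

1611

Mar 27, 1898 → Mar 27, 1899: 365 days.
Mar 27, 1899 → Mar 27, 1900: 365 days.
Mar 27, 1900 → Mar 27, 1901: 365 days.
Mar 27, 1901 → Mar 27, 1902: 365 days.
Mar 27, 1902 → Apr 27, 1902: 31 days (March has 31).
Apr 27, 1902 → May 27, 1902: 30 days (April has 30).
May 27, 1902 → Jun 27, 1902: 31 days (May has 31).
Jun 27, 1902 → Jul 27, 1902: 30 days (June has 30).
Jul 27, 1902 → Aug 25, 1902: 29 days.
Total: 1611 days.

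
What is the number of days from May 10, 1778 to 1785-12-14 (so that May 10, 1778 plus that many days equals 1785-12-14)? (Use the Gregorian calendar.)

May 10, 1778 → May 10, 1779: 365 days.
May 10, 1779 → May 10, 1780: 366 days (Feb 29, 1780 is in that span).
May 10, 1780 → May 10, 1781: 365 days.
May 10, 1781 → May 10, 1782: 365 days.
May 10, 1782 → May 10, 1783: 365 days.
May 10, 1783 → May 10, 1784: 366 days (Feb 29, 1784 is in that span).
May 10, 1784 → May 10, 1785: 365 days.
May 10, 1785 → Jun 10, 1785: 31 days (May has 31).
Jun 10, 1785 → Jul 10, 1785: 30 days (June has 30).
Jul 10, 1785 → Aug 10, 1785: 31 days (July has 31).
Aug 10, 1785 → Sep 10, 1785: 31 days (August has 31).
Sep 10, 1785 → Oct 10, 1785: 30 days (September has 30).
Oct 10, 1785 → Nov 10, 1785: 31 days (October has 31).
Nov 10, 1785 → Dec 10, 1785: 30 days (November has 30).
Dec 10, 1785 → Dec 14, 1785: 4 days.
Total: 2775 days.

2775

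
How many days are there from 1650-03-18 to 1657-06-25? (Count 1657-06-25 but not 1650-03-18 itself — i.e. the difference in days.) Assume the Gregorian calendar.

2656

Mar 18, 1650 → Mar 18, 1651: 365 days.
Mar 18, 1651 → Mar 18, 1652: 366 days (Feb 29, 1652 is in that span).
Mar 18, 1652 → Mar 18, 1653: 365 days.
Mar 18, 1653 → Mar 18, 1654: 365 days.
Mar 18, 1654 → Mar 18, 1655: 365 days.
Mar 18, 1655 → Mar 18, 1656: 366 days (Feb 29, 1656 is in that span).
Mar 18, 1656 → Mar 18, 1657: 365 days.
Mar 18, 1657 → Apr 18, 1657: 31 days (March has 31).
Apr 18, 1657 → May 18, 1657: 30 days (April has 30).
May 18, 1657 → Jun 18, 1657: 31 days (May has 31).
Jun 18, 1657 → Jun 25, 1657: 7 days.
Total: 2656 days.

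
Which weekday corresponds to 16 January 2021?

Saturday

Doomsday rule: the anchor day for the 2000s is Tuesday. For year 21: 21÷12 = 1 r 9, and 9÷4 = 2, so 1+9+2 = 12.
Tuesday + 12 ≡ Sunday — that's 2021's doomsday.
In January the doomsday date is Jan 3 (2021 is not a leap year).
Jan 16 is 13 days after Jan 3; 13 mod 7 = 6, so Sunday + 6 = Saturday.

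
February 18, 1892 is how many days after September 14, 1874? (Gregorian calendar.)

Sep 14, 1874 → Sep 14, 1875: 365 days.
Sep 14, 1875 → Sep 14, 1876: 366 days (Feb 29, 1876 is in that span).
Sep 14, 1876 → Sep 14, 1877: 365 days.
Sep 14, 1877 → Sep 14, 1878: 365 days.
Sep 14, 1878 → Sep 14, 1879: 365 days.
Sep 14, 1879 → Sep 14, 1880: 366 days (Feb 29, 1880 is in that span).
Sep 14, 1880 → Sep 14, 1881: 365 days.
Sep 14, 1881 → Sep 14, 1882: 365 days.
Sep 14, 1882 → Sep 14, 1883: 365 days.
Sep 14, 1883 → Sep 14, 1884: 366 days (Feb 29, 1884 is in that span).
Sep 14, 1884 → Sep 14, 1885: 365 days.
Sep 14, 1885 → Sep 14, 1886: 365 days.
Sep 14, 1886 → Sep 14, 1887: 365 days.
Sep 14, 1887 → Sep 14, 1888: 366 days (Feb 29, 1888 is in that span).
Sep 14, 1888 → Sep 14, 1889: 365 days.
Sep 14, 1889 → Sep 14, 1890: 365 days.
Sep 14, 1890 → Sep 14, 1891: 365 days.
Sep 14, 1891 → Oct 14, 1891: 30 days (September has 30).
Oct 14, 1891 → Nov 14, 1891: 31 days (October has 31).
Nov 14, 1891 → Dec 14, 1891: 30 days (November has 30).
Dec 14, 1891 → Jan 14, 1892: 31 days (December has 31).
Jan 14, 1892 → Feb 14, 1892: 31 days (January has 31).
Feb 14, 1892 → Feb 18, 1892: 4 days.
Total: 6366 days.

6366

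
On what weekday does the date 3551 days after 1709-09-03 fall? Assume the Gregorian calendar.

Sep 3, 1709 is a Tuesday.
3551 mod 7 = 2, so 3551 days after a Tuesday is Tuesday + 2 = Thursday.

Thursday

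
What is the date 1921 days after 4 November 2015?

February 6, 2021

+366 (one year; includes Feb 29, 2016) → Nov 4, 2016 (1555 left).
+365 (one year) → Nov 4, 2017 (1190 left).
+365 (one year) → Nov 4, 2018 (825 left).
+365 (one year) → Nov 4, 2019 (460 left).
+366 (one year; includes Feb 29, 2020) → Nov 4, 2020 (94 left).
Nov has 30 days: +27 → Dec 1, 2020 (67 left).
Dec has 31 days: +31 → Jan 1, 2021 (36 left).
Jan has 31 days: +31 → Feb 1, 2021 (5 left).
+5 → Feb 6, 2021.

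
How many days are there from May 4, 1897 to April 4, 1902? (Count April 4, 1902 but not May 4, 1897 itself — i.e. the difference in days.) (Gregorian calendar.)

1795

May 4, 1897 → May 4, 1898: 365 days.
May 4, 1898 → May 4, 1899: 365 days.
May 4, 1899 → May 4, 1900: 365 days.
May 4, 1900 → May 4, 1901: 365 days.
May 4, 1901 → Jun 4, 1901: 31 days (May has 31).
Jun 4, 1901 → Jul 4, 1901: 30 days (June has 30).
Jul 4, 1901 → Aug 4, 1901: 31 days (July has 31).
Aug 4, 1901 → Sep 4, 1901: 31 days (August has 31).
Sep 4, 1901 → Oct 4, 1901: 30 days (September has 30).
Oct 4, 1901 → Nov 4, 1901: 31 days (October has 31).
Nov 4, 1901 → Dec 4, 1901: 30 days (November has 30).
Dec 4, 1901 → Jan 4, 1902: 31 days (December has 31).
Jan 4, 1902 → Feb 4, 1902: 31 days (January has 31).
Feb 4, 1902 → Mar 4, 1902: 28 days (February has 28).
Mar 4, 1902 → Apr 4, 1902: 31 days.
Total: 1795 days.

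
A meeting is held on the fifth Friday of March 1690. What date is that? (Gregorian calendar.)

March 1, 1690 is a Wednesday.
The first Friday is therefore March 3 (2 days later).
The fifth Friday is 3 + 4×7 = March 31.

March 31, 1690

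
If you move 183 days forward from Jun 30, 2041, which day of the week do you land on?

First find the weekday of Jun 30, 2041. Doomsday rule: the anchor day for the 2000s is Tuesday. For year 41: 41÷12 = 3 r 5, and 5÷4 = 1, so 3+5+1 = 9.
Tuesday + 9 ≡ Thursday — that's 2041's doomsday.
In June the doomsday date is Jun 6.
Jun 30 is 24 days after Jun 6; 24 mod 7 = 3, so Thursday + 3 = Sunday.
183 mod 7 = 1, so 183 days after a Sunday is Sunday + 1 = Monday.

Monday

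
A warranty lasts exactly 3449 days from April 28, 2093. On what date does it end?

October 8, 2102

+365 (one year) → Apr 28, 2094 (3084 left).
+365 (one year) → Apr 28, 2095 (2719 left).
+366 (one year; includes Feb 29, 2096) → Apr 28, 2096 (2353 left).
+365 (one year) → Apr 28, 2097 (1988 left).
+365 (one year) → Apr 28, 2098 (1623 left).
+365 (one year) → Apr 28, 2099 (1258 left).
+365 (one year) → Apr 28, 2100 (893 left).
+365 (one year) → Apr 28, 2101 (528 left).
+365 (one year) → Apr 28, 2102 (163 left).
Apr has 30 days: +3 → May 1, 2102 (160 left).
May has 31 days: +31 → Jun 1, 2102 (129 left).
Jun has 30 days: +30 → Jul 1, 2102 (99 left).
Jul has 31 days: +31 → Aug 1, 2102 (68 left).
Aug has 31 days: +31 → Sep 1, 2102 (37 left).
Sep has 30 days: +30 → Oct 1, 2102 (7 left).
+7 → Oct 8, 2102.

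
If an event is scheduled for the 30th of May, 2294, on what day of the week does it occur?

Doomsday rule: the anchor day for the 2200s is Friday. For year 94: 94÷12 = 7 r 10, and 10÷4 = 2, so 7+10+2 = 19.
Friday + 19 ≡ Wednesday — that's 2294's doomsday.
In May the doomsday date is May 9.
May 30 is 21 days after May 9; 21 mod 7 = 0, so Wednesday + 0 = Wednesday.

Wednesday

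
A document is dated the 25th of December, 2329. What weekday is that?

Doomsday rule: the anchor day for the 2300s is Wednesday. For year 29: 29÷12 = 2 r 5, and 5÷4 = 1, so 2+5+1 = 8.
Wednesday + 8 ≡ Thursday — that's 2329's doomsday.
In December the doomsday date is Dec 12.
Dec 25 is 13 days after Dec 12; 13 mod 7 = 6, so Thursday + 6 = Wednesday.

Wednesday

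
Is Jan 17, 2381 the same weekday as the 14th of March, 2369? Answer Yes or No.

From Mar 14, 2369 to Jan 17, 2381 is 4327 days.
4327 mod 7 = 1, so they are different weekdays.
(Mar 14, 2369 is a Friday; Jan 17, 2381 is a Saturday.)

No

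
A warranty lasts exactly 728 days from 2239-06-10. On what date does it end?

+366 (one year; includes Feb 29, 2240) → Jun 10, 2240 (362 left).
Jun has 30 days: +21 → Jul 1, 2240 (341 left).
Jul has 31 days: +31 → Aug 1, 2240 (310 left).
Aug has 31 days: +31 → Sep 1, 2240 (279 left).
Sep has 30 days: +30 → Oct 1, 2240 (249 left).
Oct has 31 days: +31 → Nov 1, 2240 (218 left).
Nov has 30 days: +30 → Dec 1, 2240 (188 left).
Dec has 31 days: +31 → Jan 1, 2241 (157 left).
Jan has 31 days: +31 → Feb 1, 2241 (126 left).
Feb has 28 days: +28 → Mar 1, 2241 (98 left).
Mar has 31 days: +31 → Apr 1, 2241 (67 left).
Apr has 30 days: +30 → May 1, 2241 (37 left).
May has 31 days: +31 → Jun 1, 2241 (6 left).
+6 → Jun 7, 2241.

June 7, 2241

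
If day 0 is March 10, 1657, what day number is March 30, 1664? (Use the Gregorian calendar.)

Mar 10, 1657 → Mar 10, 1658: 365 days.
Mar 10, 1658 → Mar 10, 1659: 365 days.
Mar 10, 1659 → Mar 10, 1660: 366 days (Feb 29, 1660 is in that span).
Mar 10, 1660 → Mar 10, 1661: 365 days.
Mar 10, 1661 → Mar 10, 1662: 365 days.
Mar 10, 1662 → Mar 10, 1663: 365 days.
Mar 10, 1663 → Apr 10, 1663: 31 days (March has 31).
Apr 10, 1663 → May 10, 1663: 30 days (April has 30).
May 10, 1663 → Jun 10, 1663: 31 days (May has 31).
Jun 10, 1663 → Jul 10, 1663: 30 days (June has 30).
Jul 10, 1663 → Aug 10, 1663: 31 days (July has 31).
Aug 10, 1663 → Sep 10, 1663: 31 days (August has 31).
Sep 10, 1663 → Oct 10, 1663: 30 days (September has 30).
Oct 10, 1663 → Nov 10, 1663: 31 days (October has 31).
Nov 10, 1663 → Dec 10, 1663: 30 days (November has 30).
Dec 10, 1663 → Jan 10, 1664: 31 days (December has 31).
Jan 10, 1664 → Feb 10, 1664: 31 days (January has 31).
Feb 10, 1664 → Mar 10, 1664: 29 days (February has 29).
Mar 10, 1664 → Mar 30, 1664: 20 days.
Total: 2577 days.

2577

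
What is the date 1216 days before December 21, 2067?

−365 (one year) → Dec 21, 2066 (851 left).
−365 (one year) → Dec 21, 2065 (486 left).
−365 (one year) → Dec 21, 2064 (121 left).
−21 → Nov 30, 2064 (end of Nov, 30 days; 100 left).
−30 → Oct 31, 2064 (end of Oct, 31 days; 70 left).
−31 → Sep 30, 2064 (end of Sep, 30 days; 39 left).
−30 → Aug 31, 2064 (end of Aug, 31 days; 9 left).
−9 → Aug 22, 2064.

August 22, 2064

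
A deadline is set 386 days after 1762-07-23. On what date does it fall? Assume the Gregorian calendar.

Jul has 31 days: +9 → Aug 1, 1762 (377 left).
Aug has 31 days: +31 → Sep 1, 1762 (346 left).
Sep has 30 days: +30 → Oct 1, 1762 (316 left).
Oct has 31 days: +31 → Nov 1, 1762 (285 left).
Nov has 30 days: +30 → Dec 1, 1762 (255 left).
Dec has 31 days: +31 → Jan 1, 1763 (224 left).
Jan has 31 days: +31 → Feb 1, 1763 (193 left).
Feb has 28 days: +28 → Mar 1, 1763 (165 left).
Mar has 31 days: +31 → Apr 1, 1763 (134 left).
Apr has 30 days: +30 → May 1, 1763 (104 left).
May has 31 days: +31 → Jun 1, 1763 (73 left).
Jun has 30 days: +30 → Jul 1, 1763 (43 left).
Jul has 31 days: +31 → Aug 1, 1763 (12 left).
+12 → Aug 13, 1763.

August 13, 1763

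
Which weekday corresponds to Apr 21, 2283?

Saturday

Doomsday rule: the anchor day for the 2200s is Friday. For year 83: 83÷12 = 6 r 11, and 11÷4 = 2, so 6+11+2 = 19.
Friday + 19 ≡ Wednesday — that's 2283's doomsday.
In April the doomsday date is Apr 4.
Apr 21 is 17 days after Apr 4; 17 mod 7 = 3, so Wednesday + 3 = Saturday.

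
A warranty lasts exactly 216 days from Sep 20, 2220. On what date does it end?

April 24, 2221

Sep has 30 days: +11 → Oct 1, 2220 (205 left).
Oct has 31 days: +31 → Nov 1, 2220 (174 left).
Nov has 30 days: +30 → Dec 1, 2220 (144 left).
Dec has 31 days: +31 → Jan 1, 2221 (113 left).
Jan has 31 days: +31 → Feb 1, 2221 (82 left).
Feb has 28 days: +28 → Mar 1, 2221 (54 left).
Mar has 31 days: +31 → Apr 1, 2221 (23 left).
+23 → Apr 24, 2221.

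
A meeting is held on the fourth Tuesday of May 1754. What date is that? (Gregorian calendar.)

May 1, 1754 is a Wednesday.
The first Tuesday is therefore May 7 (6 days later).
The fourth Tuesday is 7 + 3×7 = May 28.

May 28, 1754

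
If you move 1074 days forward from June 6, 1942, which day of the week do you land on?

Tuesday

Jun 6, 1942 is a Saturday.
1074 mod 7 = 3, so 1074 days after a Saturday is Saturday + 3 = Tuesday.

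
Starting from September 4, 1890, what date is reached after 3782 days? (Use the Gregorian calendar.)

+365 (one year) → Sep 4, 1891 (3417 left).
+366 (one year; includes Feb 29, 1892) → Sep 4, 1892 (3051 left).
+365 (one year) → Sep 4, 1893 (2686 left).
+365 (one year) → Sep 4, 1894 (2321 left).
+365 (one year) → Sep 4, 1895 (1956 left).
+366 (one year; includes Feb 29, 1896) → Sep 4, 1896 (1590 left).
+365 (one year) → Sep 4, 1897 (1225 left).
+365 (one year) → Sep 4, 1898 (860 left).
+365 (one year) → Sep 4, 1899 (495 left).
+365 (one year) → Sep 4, 1900 (130 left).
Sep has 30 days: +27 → Oct 1, 1900 (103 left).
Oct has 31 days: +31 → Nov 1, 1900 (72 left).
Nov has 30 days: +30 → Dec 1, 1900 (42 left).
Dec has 31 days: +31 → Jan 1, 1901 (11 left).
+11 → Jan 12, 1901.

January 12, 1901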